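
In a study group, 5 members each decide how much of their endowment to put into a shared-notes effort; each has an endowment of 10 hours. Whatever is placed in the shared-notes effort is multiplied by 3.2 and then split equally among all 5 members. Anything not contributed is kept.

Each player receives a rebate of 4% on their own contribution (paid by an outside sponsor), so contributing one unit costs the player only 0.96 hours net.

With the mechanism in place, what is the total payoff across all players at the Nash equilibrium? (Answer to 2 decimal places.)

50.00 hours

The effective private return is (3.2/5) / 0.96 = 0.6667, which is still under 1, so the mechanism doesn't change anyone's dominant strategy: zero contribution.
At the Nash equilibrium no one contributes; group total payoff = 5 × 10 = 50.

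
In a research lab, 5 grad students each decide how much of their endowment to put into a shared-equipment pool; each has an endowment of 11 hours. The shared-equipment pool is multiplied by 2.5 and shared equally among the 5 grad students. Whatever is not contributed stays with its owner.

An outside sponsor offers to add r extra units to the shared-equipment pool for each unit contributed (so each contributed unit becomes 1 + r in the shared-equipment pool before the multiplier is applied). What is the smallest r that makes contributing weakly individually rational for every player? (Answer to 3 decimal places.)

1.000

With matching at rate r, one contributed unit becomes (1 + r) in the shared-equipment pool and returns 2.5 × (1 + r) / 5 to the contributor.
Setting this equal to 1: 1 + r = 5/2.5 = 2.0000.
So the minimum matching rate is r = 2.0000 − 1 = 1.000.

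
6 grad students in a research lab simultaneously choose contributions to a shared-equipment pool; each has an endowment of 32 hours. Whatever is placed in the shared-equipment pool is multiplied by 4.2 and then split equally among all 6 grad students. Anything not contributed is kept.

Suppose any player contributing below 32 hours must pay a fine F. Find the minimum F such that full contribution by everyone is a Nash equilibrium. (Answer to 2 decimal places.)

9.60 hours

Given the others contribute fully, the best deviation is to contribute 0 (any partial contribution still incurs the fine and gives up units whose private return 0.7000 is below 1).
Deviating from 32 to 0 saves 32 hours but forfeits the deviator's share of the drop in the shared-equipment pool: 4.2/6 × 32 = 22.40.
So the deviation gain is 32 − 22.40 = 9.60, and the fine must be at least 9.60 hours to wipe it out.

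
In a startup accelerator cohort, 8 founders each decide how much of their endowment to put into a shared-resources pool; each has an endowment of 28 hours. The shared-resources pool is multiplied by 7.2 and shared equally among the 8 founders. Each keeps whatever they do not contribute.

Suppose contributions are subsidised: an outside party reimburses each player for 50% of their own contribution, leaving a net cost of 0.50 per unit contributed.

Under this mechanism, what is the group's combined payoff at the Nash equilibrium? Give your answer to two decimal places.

1724.80 hours

The effective private return per unit is now (7.2/8) / 0.50 = 1.8000 > 1, so every player's dominant strategy flips to full contribution.
At the Nash equilibrium everyone contributes 28. Group total payoff = 8 × (28 × 0.50 + 7.2 × 28) = 1724.80.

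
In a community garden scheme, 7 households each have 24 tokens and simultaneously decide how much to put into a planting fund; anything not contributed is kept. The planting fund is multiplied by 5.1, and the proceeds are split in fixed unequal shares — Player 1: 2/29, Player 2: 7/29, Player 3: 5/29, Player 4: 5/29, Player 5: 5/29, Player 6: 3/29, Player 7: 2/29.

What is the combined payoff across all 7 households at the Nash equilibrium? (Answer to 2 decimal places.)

A player with share s gets back 5.1·s per unit contributed, so full contribution is dominant for anyone with s > 1/5.1 = 0.1961 and zero contribution is dominant for anyone below.
The only share above 0.1961 is Player 2's 7/29, contributing 24; the remaining 6 contribute 0. Total contributed: 24.
The planting fund pays out 5.1 × 24 = 122.40 in total (split across the unequal shares, but the aggregate is all that matters for the group sum).
The 6 free-riders keep 24 each, adding 144. Group total = 144 + 122.40 = 266.40.

266.40 tokens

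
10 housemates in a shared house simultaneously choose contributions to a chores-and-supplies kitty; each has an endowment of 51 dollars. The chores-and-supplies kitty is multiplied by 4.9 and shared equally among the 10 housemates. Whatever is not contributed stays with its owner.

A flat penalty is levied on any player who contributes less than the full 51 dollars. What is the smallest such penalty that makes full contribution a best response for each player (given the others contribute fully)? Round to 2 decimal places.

26.01 dollars

Given the others contribute fully, the best deviation is to contribute 0 (any partial contribution still incurs the fine and gives up units whose private return 0.4900 is below 1).
Deviating from 51 to 0 saves 51 dollars but forfeits the deviator's share of the drop in the chores-and-supplies kitty: 4.9/10 × 51 = 24.99.
So the deviation gain is 51 − 24.99 = 26.01, and the fine must be at least 26.01 dollars to wipe it out.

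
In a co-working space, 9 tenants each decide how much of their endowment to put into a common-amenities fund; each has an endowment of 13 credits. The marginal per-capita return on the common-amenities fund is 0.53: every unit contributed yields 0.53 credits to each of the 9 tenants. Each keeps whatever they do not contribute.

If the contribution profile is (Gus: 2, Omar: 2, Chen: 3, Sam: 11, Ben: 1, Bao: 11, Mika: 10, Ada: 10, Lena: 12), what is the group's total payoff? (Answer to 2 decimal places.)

Total contributed: 2 + 2 + 3 + 11 + 1 + 11 + 10 + 10 + 12 = 62; total kept: 9 × 13 − 62 = 55.
The common-amenities fund pays out 0.53 × 9 × 62 = 295.74 in aggregate.
Group total = 55 + 295.74 = 350.74.

350.74 credits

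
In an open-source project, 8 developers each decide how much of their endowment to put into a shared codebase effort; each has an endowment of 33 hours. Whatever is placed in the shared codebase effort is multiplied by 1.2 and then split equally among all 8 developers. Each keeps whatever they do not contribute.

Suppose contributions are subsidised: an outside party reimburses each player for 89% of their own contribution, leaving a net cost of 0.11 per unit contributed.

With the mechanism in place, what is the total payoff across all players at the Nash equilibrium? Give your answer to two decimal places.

Under the mechanism each unit contributed yields (1.2/8) / 0.11 = 1.3636 back to its contributor per unit of net cost, which exceeds 1, making full contribution the dominant choice for everyone.
At the Nash equilibrium everyone contributes 33. Group total payoff = 8 × (33 × 0.89 + 1.2 × 33) = 551.76.

551.76 hours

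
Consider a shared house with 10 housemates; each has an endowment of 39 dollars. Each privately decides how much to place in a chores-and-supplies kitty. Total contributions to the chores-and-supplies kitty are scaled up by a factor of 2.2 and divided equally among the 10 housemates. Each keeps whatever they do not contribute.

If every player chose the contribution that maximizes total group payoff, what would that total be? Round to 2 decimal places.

Each contributed unit returns 2.200 to the group as a whole (0.2200 to each of 10 players), which exceeds 1, so the social optimum is full contribution: group total = 2.200 × 390 = 858.00.

858.00 dollars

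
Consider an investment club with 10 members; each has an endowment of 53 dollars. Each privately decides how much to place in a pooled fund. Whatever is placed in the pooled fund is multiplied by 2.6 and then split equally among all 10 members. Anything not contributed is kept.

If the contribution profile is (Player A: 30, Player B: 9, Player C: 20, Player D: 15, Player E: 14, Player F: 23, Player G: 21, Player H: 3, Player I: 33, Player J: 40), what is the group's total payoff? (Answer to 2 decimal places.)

Total contributed: 30 + 9 + 20 + 15 + 14 + 23 + 21 + 3 + 33 + 40 = 208; total kept: 10 × 53 − 208 = 322.
The pooled fund pays out 2.6 × 208 = 540.80 in aggregate.
Group total = 322 + 540.80 = 862.80.

862.80 dollars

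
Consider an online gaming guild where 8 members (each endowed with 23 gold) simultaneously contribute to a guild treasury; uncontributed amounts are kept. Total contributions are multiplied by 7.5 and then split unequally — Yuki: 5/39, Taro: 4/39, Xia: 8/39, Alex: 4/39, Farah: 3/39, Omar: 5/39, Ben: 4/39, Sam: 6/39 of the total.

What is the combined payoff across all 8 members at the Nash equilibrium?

483.00 gold

Player j's private return per contributed unit is 7.5 × (j's share). Contributing is weakly dominant for j when that share is at least 1/7.5 = 0.1333, and contributing 0 is dominant otherwise.
Xia and Sam clear that bar, contributing 23 each; the remaining 6 contribute 0. Total contributed: 46.
The guild treasury pays out 7.5 × 46 = 345.00 in total (split across the unequal shares, but the aggregate is all that matters for the group sum).
The 6 free-riders keep 23 each, adding 138. Group total = 138 + 345.00 = 483.00.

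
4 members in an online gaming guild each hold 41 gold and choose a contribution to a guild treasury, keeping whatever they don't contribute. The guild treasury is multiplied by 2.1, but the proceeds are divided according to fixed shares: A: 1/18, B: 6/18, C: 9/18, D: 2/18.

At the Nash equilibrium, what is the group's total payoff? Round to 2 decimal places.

A player with share s gets back 2.1·s per unit contributed, so full contribution is dominant for anyone with s > 1/2.1 = 0.4762 and zero contribution is dominant for anyone below.
The only share above 0.4762 is C's 9/18, contributing 41; the remaining 3 contribute 0. Total contributed: 41.
The guild treasury pays out 2.1 × 41 = 86.10 in total (split across the unequal shares, but the aggregate is all that matters for the group sum).
The 3 free-riders keep 41 each, adding 123. Group total = 123 + 86.10 = 209.10.

209.10 gold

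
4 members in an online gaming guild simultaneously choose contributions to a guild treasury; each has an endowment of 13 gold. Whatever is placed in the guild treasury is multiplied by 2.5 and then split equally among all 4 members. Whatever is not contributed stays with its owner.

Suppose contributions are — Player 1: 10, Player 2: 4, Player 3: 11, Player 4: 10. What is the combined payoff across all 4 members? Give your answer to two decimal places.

104.50 gold

Total contributed: 10 + 4 + 11 + 10 = 35; total kept: 4 × 13 − 35 = 17.
The guild treasury pays out 2.5 × 35 = 87.50 in aggregate.
Group total = 17 + 87.50 = 104.50.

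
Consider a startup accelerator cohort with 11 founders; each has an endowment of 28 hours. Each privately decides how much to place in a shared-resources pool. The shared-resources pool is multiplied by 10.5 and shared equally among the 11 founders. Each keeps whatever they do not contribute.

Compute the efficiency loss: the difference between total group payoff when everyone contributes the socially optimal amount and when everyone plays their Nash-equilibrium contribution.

2926.00 hours

Each contributed unit returns 10.5/11 = 0.9545 to its contributor — below 1 — so contributing 0 is dominant for every player. At the Nash equilibrium everyone keeps their 28, and the group total is 11 × 28 = 308.
Each contributed unit returns 10.500 to the group as a whole (0.9545 to each of 11 players), which exceeds 1, so the social optimum is full contribution: group total = 10.500 × 308 = 3234.00.
Efficiency loss = 3234.00 − 308 = 2926.00.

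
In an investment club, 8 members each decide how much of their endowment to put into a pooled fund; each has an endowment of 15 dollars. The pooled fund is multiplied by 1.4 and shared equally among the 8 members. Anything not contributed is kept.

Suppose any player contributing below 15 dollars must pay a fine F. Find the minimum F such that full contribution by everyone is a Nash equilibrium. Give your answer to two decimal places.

12.38 dollars

Given the others contribute fully, the best deviation is to contribute 0 (any partial contribution still incurs the fine and gives up units whose private return 0.1750 is below 1).
Deviating from 15 to 0 saves 15 dollars but forfeits the deviator's share of the drop in the pooled fund: 1.4/8 × 15 = 2.62.
So the deviation gain is 15 − 2.62 = 12.38, and the fine must be at least 12.38 dollars to wipe it out.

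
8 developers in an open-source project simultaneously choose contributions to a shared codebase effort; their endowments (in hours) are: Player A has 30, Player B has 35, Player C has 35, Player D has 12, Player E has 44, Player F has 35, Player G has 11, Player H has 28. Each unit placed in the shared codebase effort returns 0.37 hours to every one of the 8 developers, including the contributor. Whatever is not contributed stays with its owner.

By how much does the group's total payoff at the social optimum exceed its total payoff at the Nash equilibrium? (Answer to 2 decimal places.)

450.80 hours

The private return per contributed unit is 0.37 < 1 for everyone, so the Nash equilibrium is zero contribution and the group total is Σ E_j = 30 + 35 + 35 + 12 + 44 + 35 + 11 + 28 = 230.
Each contributed unit returns 2.960 to the group, so the social optimum is full contribution by everyone: group total = 2.960 × 230 = 680.80.
Efficiency loss = (2.960 − 1) × 230 = 450.80.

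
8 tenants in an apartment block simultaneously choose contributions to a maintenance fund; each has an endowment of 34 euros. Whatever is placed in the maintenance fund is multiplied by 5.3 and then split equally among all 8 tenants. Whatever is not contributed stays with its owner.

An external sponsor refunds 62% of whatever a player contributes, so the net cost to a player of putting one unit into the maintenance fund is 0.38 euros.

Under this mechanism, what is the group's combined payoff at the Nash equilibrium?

1610.24 euros

The effective private return per unit is now (5.3/8) / 0.38 = 1.7434 > 1, so every player's dominant strategy flips to full contribution.
So the Nash equilibrium is full contribution by all 8; the group earns 8 × (34 × 0.62 + 5.3 × 34) = 1610.24.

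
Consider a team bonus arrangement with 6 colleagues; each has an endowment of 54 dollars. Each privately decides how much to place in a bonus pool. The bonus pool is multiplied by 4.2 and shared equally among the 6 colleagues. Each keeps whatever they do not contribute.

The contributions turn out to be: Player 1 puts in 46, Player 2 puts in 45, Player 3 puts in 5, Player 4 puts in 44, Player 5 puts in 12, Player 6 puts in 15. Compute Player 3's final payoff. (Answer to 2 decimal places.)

Total contributed: 46 + 45 + 5 + 44 + 12 + 15 = 167.
Each receives 4.2 × 167 / 6 = 116.90 from the bonus pool.
Player 3 keeps 54 − 5 = 49, so Player 3's payoff is 49 + 116.90 = 165.90.

165.90 dollars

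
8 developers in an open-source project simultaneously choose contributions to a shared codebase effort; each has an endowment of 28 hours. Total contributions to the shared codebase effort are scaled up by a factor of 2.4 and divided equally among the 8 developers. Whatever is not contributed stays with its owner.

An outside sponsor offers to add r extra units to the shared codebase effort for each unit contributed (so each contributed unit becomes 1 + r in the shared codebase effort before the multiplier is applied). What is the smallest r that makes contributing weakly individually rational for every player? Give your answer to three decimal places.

With matching at rate r, one contributed unit becomes (1 + r) in the shared codebase effort and returns 2.4 × (1 + r) / 8 to the contributor.
Setting this equal to 1: 1 + r = 8/2.4 = 3.3333.
So the minimum matching rate is r = 3.3333 − 1 = 2.333.

2.333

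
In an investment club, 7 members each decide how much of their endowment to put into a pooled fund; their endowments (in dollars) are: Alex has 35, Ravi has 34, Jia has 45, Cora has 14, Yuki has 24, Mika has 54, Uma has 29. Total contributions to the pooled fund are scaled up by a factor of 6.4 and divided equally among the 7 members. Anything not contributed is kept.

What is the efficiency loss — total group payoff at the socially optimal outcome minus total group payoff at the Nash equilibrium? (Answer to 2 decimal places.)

1269.00 dollars

The private return per contributed unit is 6.4/7 = 0.9143 < 1 for every player regardless of endowment, so the Nash equilibrium is zero contribution and the group total is Σ E_j = 35 + 34 + 45 + 14 + 24 + 54 + 29 = 235.
Each contributed unit returns 6.400 to the group, so the social optimum is full contribution by everyone: group total = 6.400 × 235 = 1504.00.
Efficiency loss = (6.400 − 1) × 235 = 1269.00.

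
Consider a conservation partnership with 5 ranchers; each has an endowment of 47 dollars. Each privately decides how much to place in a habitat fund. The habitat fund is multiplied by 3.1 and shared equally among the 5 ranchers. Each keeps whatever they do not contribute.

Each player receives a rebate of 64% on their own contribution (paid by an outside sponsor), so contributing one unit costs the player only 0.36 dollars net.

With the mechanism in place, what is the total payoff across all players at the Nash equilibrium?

The effective private return per unit is now (3.1/5) / 0.36 = 1.7222 > 1, so every player's dominant strategy flips to full contribution.
So the Nash equilibrium is full contribution by all 5; the group earns 5 × (47 × 0.64 + 3.1 × 47) = 878.90.

878.90 dollars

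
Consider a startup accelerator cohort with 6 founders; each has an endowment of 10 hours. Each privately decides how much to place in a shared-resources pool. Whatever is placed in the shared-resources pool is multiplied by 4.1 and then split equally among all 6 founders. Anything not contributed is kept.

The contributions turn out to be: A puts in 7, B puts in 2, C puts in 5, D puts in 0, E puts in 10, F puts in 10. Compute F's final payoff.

23.23 hours

Total contributed: 7 + 2 + 5 + 0 + 10 + 10 = 34.
Each receives 4.1 × 34 / 6 = 23.23 from the shared-resources pool.
F keeps 10 − 10 = 0, so F's payoff is 0 + 23.23 = 23.23.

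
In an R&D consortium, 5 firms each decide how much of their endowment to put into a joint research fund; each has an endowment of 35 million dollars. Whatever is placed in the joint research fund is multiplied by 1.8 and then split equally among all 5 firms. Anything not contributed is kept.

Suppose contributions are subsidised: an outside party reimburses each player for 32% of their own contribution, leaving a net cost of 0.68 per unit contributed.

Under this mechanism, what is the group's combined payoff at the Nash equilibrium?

Even with the mechanism, each unit contributed returns only (1.8/5) / 0.68 = 0.5294 per unit of net cost, so contributing nothing is still dominant.
At the Nash equilibrium no one contributes; group total payoff = 5 × 35 = 175.

175.00 million dollars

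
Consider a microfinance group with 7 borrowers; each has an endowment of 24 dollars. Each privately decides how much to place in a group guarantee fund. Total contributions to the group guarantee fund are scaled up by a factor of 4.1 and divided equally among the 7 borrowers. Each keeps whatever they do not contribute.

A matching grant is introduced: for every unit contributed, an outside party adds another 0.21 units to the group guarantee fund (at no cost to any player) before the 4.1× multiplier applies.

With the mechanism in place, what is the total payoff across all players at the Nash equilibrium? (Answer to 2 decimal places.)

Even with the mechanism, each unit contributed returns only 4.1 × 1.21 / 7 = 0.7087 per unit of net cost, so contributing nothing is still dominant.
Everyone keeps their endowment and the group total is 7 × 24 = 168.

168.00 dollars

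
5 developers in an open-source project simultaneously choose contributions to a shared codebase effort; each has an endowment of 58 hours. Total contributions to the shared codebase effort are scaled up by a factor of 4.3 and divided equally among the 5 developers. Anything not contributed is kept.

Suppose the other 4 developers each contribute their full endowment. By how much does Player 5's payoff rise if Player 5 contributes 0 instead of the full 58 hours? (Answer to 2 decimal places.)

8.12 hours

Switching from a contribution of 58 to 0 lets Player 5 keep an extra 58 hours, but lowers the shared codebase effort by 58, which costs Player 5 their own share of that drop: 4.3/5 × 58 = 49.88.
Net gain = 58 − 49.88 = 8.12. The private return per contributed unit (0.8600) is below 1, so free-riding is indeed the best response regardless of what the others do.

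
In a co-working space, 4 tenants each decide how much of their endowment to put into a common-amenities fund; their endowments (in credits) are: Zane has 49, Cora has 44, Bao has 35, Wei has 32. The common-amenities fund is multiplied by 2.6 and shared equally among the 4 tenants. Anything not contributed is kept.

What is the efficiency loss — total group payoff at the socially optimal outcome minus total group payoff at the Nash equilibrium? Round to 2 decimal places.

The private return per contributed unit is 2.6/4 = 0.6500 < 1 for every player regardless of endowment, so the Nash equilibrium is zero contribution and the group total is Σ E_j = 49 + 44 + 35 + 32 = 160.
Each contributed unit returns 2.600 to the group, so the social optimum is full contribution by everyone: group total = 2.600 × 160 = 416.00.
Efficiency loss = (2.600 − 1) × 160 = 256.00.

256.00 credits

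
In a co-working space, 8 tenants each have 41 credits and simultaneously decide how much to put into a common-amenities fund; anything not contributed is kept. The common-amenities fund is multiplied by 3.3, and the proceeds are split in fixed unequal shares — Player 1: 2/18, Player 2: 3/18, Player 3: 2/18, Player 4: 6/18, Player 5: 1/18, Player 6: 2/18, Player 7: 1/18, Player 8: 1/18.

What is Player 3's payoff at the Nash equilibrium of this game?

56.03 credits

Player j's private return per contributed unit is 3.3 × (j's share). Contributing is weakly dominant for j when that share is at least 1/3.3 = 0.3030, and contributing 0 is dominant otherwise.
Player 4 alone (share 6/18) is above the threshold, contributing 41; the remaining 7 contribute 0. Total contributed: 41.
Player 3 keeps 41 and receives 3.3 × 41 × 2/18 = 15.03 from the common-amenities fund, for a payoff of 56.03.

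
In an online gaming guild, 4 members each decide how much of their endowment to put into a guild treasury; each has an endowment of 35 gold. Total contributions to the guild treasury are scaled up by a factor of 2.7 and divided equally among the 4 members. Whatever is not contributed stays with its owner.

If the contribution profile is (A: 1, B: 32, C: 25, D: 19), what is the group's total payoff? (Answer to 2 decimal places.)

270.90 gold

Total contributed: 1 + 32 + 25 + 19 = 77; total kept: 4 × 35 − 77 = 63.
The guild treasury pays out 2.7 × 77 = 207.90 in aggregate.
Group total = 63 + 207.90 = 270.90.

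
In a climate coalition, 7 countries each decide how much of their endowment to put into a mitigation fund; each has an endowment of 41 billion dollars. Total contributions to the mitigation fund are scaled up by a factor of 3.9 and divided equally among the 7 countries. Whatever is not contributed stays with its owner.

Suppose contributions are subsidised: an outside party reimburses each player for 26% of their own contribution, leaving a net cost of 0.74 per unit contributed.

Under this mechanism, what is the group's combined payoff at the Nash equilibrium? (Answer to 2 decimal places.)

287.00 billion dollars

Even with the mechanism, each unit contributed returns only (3.9/7) / 0.74 = 0.7529 per unit of net cost, so contributing nothing is still dominant.
Everyone keeps their endowment and the group total is 7 × 41 = 287.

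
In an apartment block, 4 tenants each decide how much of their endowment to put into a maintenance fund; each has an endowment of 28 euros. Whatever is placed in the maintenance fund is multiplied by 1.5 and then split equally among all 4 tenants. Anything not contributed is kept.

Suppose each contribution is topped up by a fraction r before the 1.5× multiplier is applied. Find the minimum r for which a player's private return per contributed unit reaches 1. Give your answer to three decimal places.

1.667

With matching at rate r, one contributed unit becomes (1 + r) in the maintenance fund and returns 1.5 × (1 + r) / 4 to the contributor.
Setting this equal to 1: 1 + r = 4/1.5 = 2.6667.
So the minimum matching rate is r = 2.6667 − 1 = 1.667.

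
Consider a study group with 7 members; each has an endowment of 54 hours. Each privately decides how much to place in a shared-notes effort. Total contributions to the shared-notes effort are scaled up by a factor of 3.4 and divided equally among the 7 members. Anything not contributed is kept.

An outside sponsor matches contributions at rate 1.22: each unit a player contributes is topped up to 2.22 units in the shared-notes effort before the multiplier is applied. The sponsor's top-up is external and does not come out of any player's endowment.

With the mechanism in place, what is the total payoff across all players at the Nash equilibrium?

2853.14 hours

The effective private return per unit is now 3.4 × 2.22 / 7 = 1.0783 > 1, so every player's dominant strategy flips to full contribution.
At the Nash equilibrium everyone contributes 54. Group total payoff = 3.4 × 2.22 × 378 = 2853.14.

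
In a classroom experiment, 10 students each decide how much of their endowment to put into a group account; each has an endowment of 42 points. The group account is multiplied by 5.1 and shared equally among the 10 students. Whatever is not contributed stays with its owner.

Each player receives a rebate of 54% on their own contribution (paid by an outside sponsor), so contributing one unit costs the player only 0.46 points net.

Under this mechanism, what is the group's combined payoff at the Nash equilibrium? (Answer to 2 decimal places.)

The effective private return per unit is now (5.1/10) / 0.46 = 1.1087 > 1, so every player's dominant strategy flips to full contribution.
So the Nash equilibrium is full contribution by all 10; the group earns 10 × (42 × 0.54 + 5.1 × 42) = 2368.80.

2368.80 points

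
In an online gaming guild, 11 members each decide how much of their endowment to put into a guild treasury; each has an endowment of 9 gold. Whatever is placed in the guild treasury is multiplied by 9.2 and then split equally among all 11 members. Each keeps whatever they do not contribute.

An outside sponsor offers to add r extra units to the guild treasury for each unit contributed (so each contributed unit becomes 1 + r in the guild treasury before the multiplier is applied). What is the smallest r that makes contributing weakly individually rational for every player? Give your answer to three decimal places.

With matching at rate r, one contributed unit becomes (1 + r) in the guild treasury and returns 9.2 × (1 + r) / 11 to the contributor.
Setting this equal to 1: 1 + r = 11/9.2 = 1.1957.
So the minimum matching rate is r = 1.1957 − 1 = 0.196.

0.196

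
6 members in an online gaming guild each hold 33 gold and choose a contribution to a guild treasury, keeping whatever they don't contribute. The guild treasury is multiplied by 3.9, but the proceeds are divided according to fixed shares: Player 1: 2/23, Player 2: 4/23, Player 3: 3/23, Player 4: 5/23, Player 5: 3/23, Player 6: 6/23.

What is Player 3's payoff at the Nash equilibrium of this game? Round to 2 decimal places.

A player with share s gets back 3.9·s per unit contributed, so full contribution is dominant for anyone with s > 1/3.9 = 0.2564 and zero contribution is dominant for anyone below.
Player 6 alone (share 6/23) is above the threshold, contributing 33; the remaining 5 contribute 0. Total contributed: 33.
Player 3 keeps 33 and receives 3.9 × 33 × 3/23 = 16.79 from the guild treasury, for a payoff of 49.79.

49.79 gold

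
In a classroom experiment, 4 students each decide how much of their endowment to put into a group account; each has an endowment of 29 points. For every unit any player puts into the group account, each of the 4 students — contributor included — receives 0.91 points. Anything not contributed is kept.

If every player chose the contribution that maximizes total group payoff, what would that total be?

422.24 points

Each contributed unit returns 3.640 to the group as a whole (0.91 to each of 4 players), which exceeds 1, so the social optimum is full contribution: group total = 3.640 × 116 = 422.24.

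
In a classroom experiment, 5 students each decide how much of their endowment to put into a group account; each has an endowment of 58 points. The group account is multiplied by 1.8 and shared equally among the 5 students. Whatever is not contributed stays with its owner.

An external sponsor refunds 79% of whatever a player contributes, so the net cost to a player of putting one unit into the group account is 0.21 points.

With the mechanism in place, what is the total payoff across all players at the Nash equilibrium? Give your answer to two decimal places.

The effective private return per unit is now (1.8/5) / 0.21 = 1.7143 > 1, so every player's dominant strategy flips to full contribution.
So the Nash equilibrium is full contribution by all 5; the group earns 5 × (58 × 0.79 + 1.8 × 58) = 751.10.

751.10 points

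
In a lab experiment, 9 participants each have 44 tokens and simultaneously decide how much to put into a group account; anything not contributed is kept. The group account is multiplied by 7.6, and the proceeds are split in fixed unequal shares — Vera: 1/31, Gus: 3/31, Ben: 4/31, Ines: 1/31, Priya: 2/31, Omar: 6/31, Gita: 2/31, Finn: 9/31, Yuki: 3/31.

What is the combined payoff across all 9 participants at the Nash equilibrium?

976.80 tokens

Player j's private return per contributed unit is 7.6 × (j's share). Contributing is weakly dominant for j when that share is at least 1/7.6 = 0.1316, and contributing 0 is dominant otherwise.
The shares above 0.1316 belong to Omar and Finn, contributing 44 each; the remaining 7 contribute 0. Total contributed: 88.
The group account pays out 7.6 × 88 = 668.80 in total (split across the unequal shares, but the aggregate is all that matters for the group sum).
The 7 free-riders keep 44 each, adding 308. Group total = 308 + 668.80 = 976.80.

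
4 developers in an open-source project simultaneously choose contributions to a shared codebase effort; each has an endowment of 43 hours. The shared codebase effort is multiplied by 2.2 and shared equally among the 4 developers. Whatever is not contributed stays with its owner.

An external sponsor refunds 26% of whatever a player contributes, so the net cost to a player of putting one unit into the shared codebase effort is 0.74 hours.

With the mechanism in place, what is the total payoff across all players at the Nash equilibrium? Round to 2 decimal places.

The effective private return is (2.2/4) / 0.74 = 0.7432, which is still under 1, so the mechanism doesn't change anyone's dominant strategy: zero contribution.
At the Nash equilibrium no one contributes; group total payoff = 4 × 43 = 172.

172.00 hours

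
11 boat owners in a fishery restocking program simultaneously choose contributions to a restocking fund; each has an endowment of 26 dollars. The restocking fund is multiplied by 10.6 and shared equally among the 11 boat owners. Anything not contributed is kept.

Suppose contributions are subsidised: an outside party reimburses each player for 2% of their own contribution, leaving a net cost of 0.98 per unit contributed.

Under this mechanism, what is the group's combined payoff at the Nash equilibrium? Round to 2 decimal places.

286.00 dollars

The effective private return is (10.6/11) / 0.98 = 0.9833, which is still under 1, so the mechanism doesn't change anyone's dominant strategy: zero contribution.
At the Nash equilibrium no one contributes; group total payoff = 11 × 26 = 286.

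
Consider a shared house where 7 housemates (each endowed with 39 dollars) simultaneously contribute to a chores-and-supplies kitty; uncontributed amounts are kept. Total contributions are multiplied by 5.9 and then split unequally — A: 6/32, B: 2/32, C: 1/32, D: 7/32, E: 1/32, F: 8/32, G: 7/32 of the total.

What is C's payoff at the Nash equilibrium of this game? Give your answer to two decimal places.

Each unit j contributes comes back to j as 5.9 × (j's share), so j prefers to contribute only if that share exceeds 1/5.9 = 0.1695; otherwise keeping the unit dominates.
A, D, F and G clear that bar, contributing 39 each; the remaining 3 contribute 0. Total contributed: 156.
C keeps 39 and receives 5.9 × 156 × 1/32 = 28.76 from the chores-and-supplies kitty, for a payoff of 67.76.

67.76 dollars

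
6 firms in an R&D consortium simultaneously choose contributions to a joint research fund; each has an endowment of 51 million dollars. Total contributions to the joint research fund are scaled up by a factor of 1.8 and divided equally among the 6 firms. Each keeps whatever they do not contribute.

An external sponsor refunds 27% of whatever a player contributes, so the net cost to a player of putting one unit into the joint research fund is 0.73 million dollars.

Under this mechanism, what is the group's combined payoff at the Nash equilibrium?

Even with the mechanism, each unit contributed returns only (1.8/6) / 0.73 = 0.4110 per unit of net cost, so contributing nothing is still dominant.
Everyone keeps their endowment and the group total is 6 × 51 = 306.

306.00 million dollars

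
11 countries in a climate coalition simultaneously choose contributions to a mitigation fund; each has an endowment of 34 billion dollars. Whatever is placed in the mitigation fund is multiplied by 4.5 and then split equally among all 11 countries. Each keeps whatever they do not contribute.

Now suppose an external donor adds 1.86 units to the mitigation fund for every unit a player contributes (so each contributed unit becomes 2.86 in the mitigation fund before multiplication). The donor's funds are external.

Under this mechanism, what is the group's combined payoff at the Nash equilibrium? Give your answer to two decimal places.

The effective private return per unit is now 4.5 × 2.86 / 11 = 1.1700 > 1, so every player's dominant strategy flips to full contribution.
So the Nash equilibrium is full contribution by all 11; the group earns 4.5 × 2.86 × 374 = 4813.38.

4813.38 billion dollars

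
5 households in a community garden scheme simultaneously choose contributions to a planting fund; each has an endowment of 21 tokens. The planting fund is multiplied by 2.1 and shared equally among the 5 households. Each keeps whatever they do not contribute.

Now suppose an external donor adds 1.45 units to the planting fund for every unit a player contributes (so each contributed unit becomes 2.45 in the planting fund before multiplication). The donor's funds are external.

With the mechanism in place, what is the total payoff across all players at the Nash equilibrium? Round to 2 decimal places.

The effective private return per unit is now 2.1 × 2.45 / 5 = 1.0290 > 1, so every player's dominant strategy flips to full contribution.
At the Nash equilibrium everyone contributes 21. Group total payoff = 2.1 × 2.45 × 105 = 540.23.

540.23 tokens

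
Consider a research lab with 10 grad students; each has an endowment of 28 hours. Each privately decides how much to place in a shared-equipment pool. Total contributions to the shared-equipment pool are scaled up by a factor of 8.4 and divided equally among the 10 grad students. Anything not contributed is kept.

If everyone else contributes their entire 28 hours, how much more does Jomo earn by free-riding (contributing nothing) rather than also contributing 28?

4.48 hours

Switching from a contribution of 28 to 0 lets Jomo keep an extra 28 hours, but lowers the shared-equipment pool by 28, which costs Jomo their own share of that drop: 8.4/10 × 28 = 23.52.
Net gain = 28 − 23.52 = 4.48. The private return per contributed unit (0.8400) is below 1, so free-riding is indeed the best response regardless of what the others do.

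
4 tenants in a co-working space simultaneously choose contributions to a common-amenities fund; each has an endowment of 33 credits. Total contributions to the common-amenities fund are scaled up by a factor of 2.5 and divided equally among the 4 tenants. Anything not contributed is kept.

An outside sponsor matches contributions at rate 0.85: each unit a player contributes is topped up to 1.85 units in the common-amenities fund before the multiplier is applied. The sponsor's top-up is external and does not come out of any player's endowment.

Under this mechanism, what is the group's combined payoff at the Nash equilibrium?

610.50 credits

The effective private return per unit is now 2.5 × 1.85 / 4 = 1.1563 > 1, so every player's dominant strategy flips to full contribution.
So the Nash equilibrium is full contribution by all 4; the group earns 2.5 × 1.85 × 132 = 610.50.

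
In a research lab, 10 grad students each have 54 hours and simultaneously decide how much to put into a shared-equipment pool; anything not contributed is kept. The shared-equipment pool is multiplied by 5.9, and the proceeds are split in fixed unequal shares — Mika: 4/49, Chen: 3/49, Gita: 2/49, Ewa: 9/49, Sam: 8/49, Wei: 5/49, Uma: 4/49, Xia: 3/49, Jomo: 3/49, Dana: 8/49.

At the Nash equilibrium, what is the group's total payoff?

Each unit j contributes comes back to j as 5.9 × (j's share), so j prefers to contribute only if that share exceeds 1/5.9 = 0.1695; otherwise keeping the unit dominates.
Only Ewa (9/49) clears that bar, contributing 54; the remaining 9 contribute 0. Total contributed: 54.
The shared-equipment pool pays out 5.9 × 54 = 318.60 in total (split across the unequal shares, but the aggregate is all that matters for the group sum).
The 9 free-riders keep 54 each, adding 486. Group total = 486 + 318.60 = 804.60.

804.60 hours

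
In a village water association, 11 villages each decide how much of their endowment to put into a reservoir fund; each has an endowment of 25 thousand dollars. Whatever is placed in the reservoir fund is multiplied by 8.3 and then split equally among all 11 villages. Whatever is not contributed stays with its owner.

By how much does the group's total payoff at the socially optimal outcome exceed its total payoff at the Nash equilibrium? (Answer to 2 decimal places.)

Each contributed unit returns 8.3/11 = 0.7545 to its contributor — below 1 — so contributing 0 is dominant for every player. At the Nash equilibrium everyone keeps their 25, and the group total is 11 × 25 = 275.
Each contributed unit returns 8.300 to the group as a whole (0.7545 to each of 11 players), which exceeds 1, so the social optimum is full contribution: group total = 8.300 × 275 = 2282.50.
Efficiency loss = 2282.50 − 275 = 2007.50.

2007.50 thousand dollars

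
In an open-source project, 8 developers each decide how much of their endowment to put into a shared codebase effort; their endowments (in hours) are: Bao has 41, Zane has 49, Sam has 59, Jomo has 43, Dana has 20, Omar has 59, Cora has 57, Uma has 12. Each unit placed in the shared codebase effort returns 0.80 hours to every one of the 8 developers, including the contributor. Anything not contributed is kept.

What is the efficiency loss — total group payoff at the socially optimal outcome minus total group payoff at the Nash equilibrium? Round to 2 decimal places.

1836.00 hours

The private return per contributed unit is 0.80 < 1 for everyone, so the Nash equilibrium is zero contribution and the group total is Σ E_j = 41 + 49 + 59 + 43 + 20 + 59 + 57 + 12 = 340.
Each contributed unit returns 6.400 to the group, so the social optimum is full contribution by everyone: group total = 6.400 × 340 = 2176.00.
Efficiency loss = (6.400 − 1) × 340 = 1836.00.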